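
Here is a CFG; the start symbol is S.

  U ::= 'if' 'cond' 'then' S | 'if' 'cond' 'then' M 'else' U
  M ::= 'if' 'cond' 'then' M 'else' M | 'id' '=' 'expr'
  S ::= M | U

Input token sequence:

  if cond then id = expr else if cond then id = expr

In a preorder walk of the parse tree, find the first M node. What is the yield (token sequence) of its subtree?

id = expr

[S [U if cond then [M id = expr] else [U if cond then [S [M id = expr]]]]]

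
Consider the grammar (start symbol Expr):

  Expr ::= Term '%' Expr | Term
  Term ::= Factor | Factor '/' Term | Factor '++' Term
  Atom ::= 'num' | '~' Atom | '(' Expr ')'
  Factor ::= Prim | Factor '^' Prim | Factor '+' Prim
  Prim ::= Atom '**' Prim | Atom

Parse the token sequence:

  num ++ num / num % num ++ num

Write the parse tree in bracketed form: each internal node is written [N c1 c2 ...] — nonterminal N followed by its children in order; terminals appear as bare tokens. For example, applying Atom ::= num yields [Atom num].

Expr
Term % Expr
Factor ++ Term % Expr
Prim ++ Term % Expr
Atom ++ Term % Expr
num ++ Term % Expr
num ++ Factor / Term % Expr
num ++ Prim / Term % Expr
num ++ Atom / Term % Expr
num ++ num / Term % Expr
num ++ num / Factor % Expr
num ++ num / Prim % Expr
num ++ num / Atom % Expr
num ++ num / num % Expr
num ++ num / num % Term
num ++ num / num % Factor ++ Term
num ++ num / num % Prim ++ Term
num ++ num / num % Atom ++ Term
num ++ num / num % num ++ Term
num ++ num / num % num ++ Factor
num ++ num / num % num ++ Prim
num ++ num / num % num ++ Atom
num ++ num / num % num ++ num

[Expr [Term [Factor [Prim [Atom num]]] ++ [Term [Factor [Prim [Atom num]]] / [Term [Factor [Prim [Atom num]]]]]] % [Expr [Term [Factor [Prim [Atom num]]] ++ [Term [Factor [Prim [Atom num]]]]]]]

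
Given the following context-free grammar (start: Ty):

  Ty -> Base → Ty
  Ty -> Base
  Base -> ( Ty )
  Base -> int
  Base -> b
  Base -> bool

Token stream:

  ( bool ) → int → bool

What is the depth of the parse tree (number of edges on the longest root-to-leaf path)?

4

[Ty [Base ( [Ty [Base bool]] )] → [Ty [Base int] → [Ty [Base bool]]]]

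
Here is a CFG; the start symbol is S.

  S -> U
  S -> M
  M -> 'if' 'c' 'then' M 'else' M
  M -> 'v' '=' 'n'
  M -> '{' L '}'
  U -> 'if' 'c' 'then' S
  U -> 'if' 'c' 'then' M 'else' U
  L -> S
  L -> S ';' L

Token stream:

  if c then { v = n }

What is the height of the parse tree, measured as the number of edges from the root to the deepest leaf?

[S [U if c then [S [M { [L [S [M v = n]]] }]]]]

7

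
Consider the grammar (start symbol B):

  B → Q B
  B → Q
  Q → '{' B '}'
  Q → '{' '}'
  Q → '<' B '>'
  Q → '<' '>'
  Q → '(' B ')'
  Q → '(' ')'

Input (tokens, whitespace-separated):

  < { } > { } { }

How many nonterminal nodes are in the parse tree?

8

[B [Q < [B [Q { }]] >] [B [Q { }] [B [Q { }]]]]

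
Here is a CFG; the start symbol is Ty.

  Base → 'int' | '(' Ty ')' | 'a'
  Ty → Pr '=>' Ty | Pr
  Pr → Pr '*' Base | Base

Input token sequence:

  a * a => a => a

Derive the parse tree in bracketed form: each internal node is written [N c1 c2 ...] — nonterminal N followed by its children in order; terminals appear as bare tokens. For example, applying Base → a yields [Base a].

Ty
Pr => Ty
Pr * Base => Ty
Base * Base => Ty
a * Base => Ty
a * a => Ty
a * a => Pr => Ty
a * a => Base => Ty
a * a => a => Ty
a * a => a => Pr
a * a => a => Base
a * a => a => a

[Ty [Pr [Pr [Base a]] * [Base a]] => [Ty [Pr [Base a]] => [Ty [Pr [Base a]]]]]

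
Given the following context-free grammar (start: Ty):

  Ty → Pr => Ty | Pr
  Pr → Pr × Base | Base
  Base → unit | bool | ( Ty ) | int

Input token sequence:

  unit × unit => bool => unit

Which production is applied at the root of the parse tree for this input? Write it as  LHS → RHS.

Ty → Pr => Ty

[Ty [Pr [Pr [Base unit]] × [Base unit]] => [Ty [Pr [Base bool]] => [Ty [Pr [Base unit]]]]]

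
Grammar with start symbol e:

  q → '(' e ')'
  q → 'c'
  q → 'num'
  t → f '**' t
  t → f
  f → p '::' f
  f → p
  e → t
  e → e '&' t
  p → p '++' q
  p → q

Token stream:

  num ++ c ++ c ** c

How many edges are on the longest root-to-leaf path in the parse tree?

[e [t [f [p [p [p [q num]] ++ [q c]] ++ [q c]]] ** [t [f [p [q c]]]]]]

7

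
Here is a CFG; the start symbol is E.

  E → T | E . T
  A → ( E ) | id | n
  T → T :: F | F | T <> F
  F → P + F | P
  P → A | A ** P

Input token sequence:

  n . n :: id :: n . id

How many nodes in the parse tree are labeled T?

[E [E [E [T [F [P [A n]]]]] . [T [T [T [F [P [A n]]]] :: [F [P [A id]]]] :: [F [P [A n]]]]] . [T [F [P [A id]]]]]

5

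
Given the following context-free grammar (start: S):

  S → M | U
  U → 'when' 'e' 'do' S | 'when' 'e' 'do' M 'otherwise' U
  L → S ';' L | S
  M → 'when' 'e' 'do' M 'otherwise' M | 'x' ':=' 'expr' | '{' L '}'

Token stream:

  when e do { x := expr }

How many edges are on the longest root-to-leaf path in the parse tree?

[S [U when e do [S [M { [L [S [M x := expr]]] }]]]]

7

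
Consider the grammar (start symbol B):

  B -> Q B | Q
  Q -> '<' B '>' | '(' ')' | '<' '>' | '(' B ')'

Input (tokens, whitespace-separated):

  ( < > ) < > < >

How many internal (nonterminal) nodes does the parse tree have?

[B [Q ( [B [Q < >]] )] [B [Q < >] [B [Q < >]]]]

8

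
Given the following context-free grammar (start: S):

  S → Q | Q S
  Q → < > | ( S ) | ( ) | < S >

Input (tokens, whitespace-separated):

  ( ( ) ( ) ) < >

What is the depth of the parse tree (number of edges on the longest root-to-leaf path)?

[S [Q ( [S [Q ( )] [S [Q ( )]]] )] [S [Q < >]]]

5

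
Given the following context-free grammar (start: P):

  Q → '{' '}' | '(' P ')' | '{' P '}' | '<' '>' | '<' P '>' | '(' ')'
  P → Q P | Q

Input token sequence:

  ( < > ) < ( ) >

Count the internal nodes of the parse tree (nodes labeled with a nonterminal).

8

[P [Q ( [P [Q < >]] )] [P [Q < [P [Q ( )]] >]]]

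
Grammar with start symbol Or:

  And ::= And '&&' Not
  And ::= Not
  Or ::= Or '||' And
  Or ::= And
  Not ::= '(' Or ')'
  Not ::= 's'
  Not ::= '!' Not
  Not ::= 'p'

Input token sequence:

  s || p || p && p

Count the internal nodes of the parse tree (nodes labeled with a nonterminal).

[Or [Or [Or [And [Not s]]] || [And [Not p]]] || [And [And [Not p]] && [Not p]]]

11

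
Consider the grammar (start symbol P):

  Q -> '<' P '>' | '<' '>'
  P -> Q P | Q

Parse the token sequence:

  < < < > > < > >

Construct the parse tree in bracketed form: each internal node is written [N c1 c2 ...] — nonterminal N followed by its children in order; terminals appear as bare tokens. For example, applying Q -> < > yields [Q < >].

P
Q
< P >
< Q P >
< < P > P >
< < Q > P >
< < < > > P >
< < < > > Q >
< < < > > < > >

[P [Q < [P [Q < [P [Q < >]] >] [P [Q < >]]] >]]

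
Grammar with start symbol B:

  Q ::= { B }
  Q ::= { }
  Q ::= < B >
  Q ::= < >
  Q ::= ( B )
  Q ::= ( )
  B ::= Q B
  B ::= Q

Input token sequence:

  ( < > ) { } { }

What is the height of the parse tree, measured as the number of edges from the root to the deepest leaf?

4

[B [Q ( [B [Q < >]] )] [B [Q { }] [B [Q { }]]]]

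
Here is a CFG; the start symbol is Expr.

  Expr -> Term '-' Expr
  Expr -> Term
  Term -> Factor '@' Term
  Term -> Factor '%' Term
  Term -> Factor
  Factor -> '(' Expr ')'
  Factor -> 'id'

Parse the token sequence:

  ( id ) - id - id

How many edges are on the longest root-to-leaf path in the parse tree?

[Expr [Term [Factor ( [Expr [Term [Factor id]]] )]] - [Expr [Term [Factor id]] - [Expr [Term [Factor id]]]]]

6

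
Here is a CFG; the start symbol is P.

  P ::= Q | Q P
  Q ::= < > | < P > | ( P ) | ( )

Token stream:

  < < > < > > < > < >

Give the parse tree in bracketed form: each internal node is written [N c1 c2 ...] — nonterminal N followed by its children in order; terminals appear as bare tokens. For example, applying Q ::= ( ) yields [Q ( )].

P
Q P
< P > P
< Q P > P
< < > P > P
< < > Q > P
< < > < > > P
< < > < > > Q P
< < > < > > < > P
< < > < > > < > Q
< < > < > > < > < >

[P [Q < [P [Q < >] [P [Q < >]]] >] [P [Q < >] [P [Q < >]]]]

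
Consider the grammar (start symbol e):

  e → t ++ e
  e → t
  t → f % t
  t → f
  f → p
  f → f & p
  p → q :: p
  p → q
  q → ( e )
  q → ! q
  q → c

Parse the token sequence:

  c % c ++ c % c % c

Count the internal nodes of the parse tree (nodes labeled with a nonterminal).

22

[e [t [f [p [q c]]] % [t [f [p [q c]]]]] ++ [e [t [f [p [q c]]] % [t [f [p [q c]]] % [t [f [p [q c]]]]]]]]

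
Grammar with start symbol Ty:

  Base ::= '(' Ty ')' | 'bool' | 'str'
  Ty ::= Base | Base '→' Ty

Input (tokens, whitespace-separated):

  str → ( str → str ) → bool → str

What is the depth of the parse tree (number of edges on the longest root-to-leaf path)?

6

[Ty [Base str] → [Ty [Base ( [Ty [Base str] → [Ty [Base str]]] )] → [Ty [Base bool] → [Ty [Base str]]]]]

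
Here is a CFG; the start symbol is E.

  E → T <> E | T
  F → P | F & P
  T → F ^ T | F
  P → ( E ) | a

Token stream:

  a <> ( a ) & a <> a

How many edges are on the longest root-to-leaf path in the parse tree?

[E [T [F [P a]]] <> [E [T [F [F [P ( [E [T [F [P a]]]] )]] & [P a]]] <> [E [T [F [P a]]]]]]

10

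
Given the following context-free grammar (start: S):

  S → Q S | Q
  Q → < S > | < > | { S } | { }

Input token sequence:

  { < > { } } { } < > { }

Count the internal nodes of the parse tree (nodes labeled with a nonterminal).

[S [Q { [S [Q < >] [S [Q { }]]] }] [S [Q { }] [S [Q < >] [S [Q { }]]]]]

12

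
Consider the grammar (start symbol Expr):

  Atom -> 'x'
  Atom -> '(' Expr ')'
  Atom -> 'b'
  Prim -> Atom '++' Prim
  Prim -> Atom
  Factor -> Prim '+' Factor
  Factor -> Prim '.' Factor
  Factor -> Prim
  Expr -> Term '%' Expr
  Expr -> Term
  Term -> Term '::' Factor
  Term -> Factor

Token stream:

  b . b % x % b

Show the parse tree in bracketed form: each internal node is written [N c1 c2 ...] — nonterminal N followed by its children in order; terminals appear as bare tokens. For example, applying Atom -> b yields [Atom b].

Expr
Term % Expr
Factor % Expr
Prim . Factor % Expr
Atom . Factor % Expr
b . Factor % Expr
b . Prim % Expr
b . Atom % Expr
b . b % Expr
b . b % Term % Expr
b . b % Factor % Expr
b . b % Prim % Expr
b . b % Atom % Expr
b . b % x % Expr
b . b % x % Term
b . b % x % Factor
b . b % x % Prim
b . b % x % Atom
b . b % x % b

[Expr [Term [Factor [Prim [Atom b]] . [Factor [Prim [Atom b]]]]] % [Expr [Term [Factor [Prim [Atom x]]]] % [Expr [Term [Factor [Prim [Atom b]]]]]]]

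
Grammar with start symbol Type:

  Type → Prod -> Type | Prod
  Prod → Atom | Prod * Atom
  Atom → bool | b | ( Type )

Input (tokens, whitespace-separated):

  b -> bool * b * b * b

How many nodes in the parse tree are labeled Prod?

[Type [Prod [Atom b]] -> [Type [Prod [Prod [Prod [Prod [Atom bool]] * [Atom b]] * [Atom b]] * [Atom b]]]]

5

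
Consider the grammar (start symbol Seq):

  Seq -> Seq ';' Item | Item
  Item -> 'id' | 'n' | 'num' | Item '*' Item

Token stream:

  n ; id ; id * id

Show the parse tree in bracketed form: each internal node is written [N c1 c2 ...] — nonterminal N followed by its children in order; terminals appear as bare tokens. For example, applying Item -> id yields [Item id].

[Seq [Seq [Seq [Item n]] ; [Item id]] ; [Item [Item id] * [Item id]]]

Seq
Seq ; Item
Seq ; Item ; Item
Item ; Item ; Item
n ; Item ; Item
n ; id ; Item
n ; id ; Item * Item
n ; id ; id * Item
n ; id ; id * id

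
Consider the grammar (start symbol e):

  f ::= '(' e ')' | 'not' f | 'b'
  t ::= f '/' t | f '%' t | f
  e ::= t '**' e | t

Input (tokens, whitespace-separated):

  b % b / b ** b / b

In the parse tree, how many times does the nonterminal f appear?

[e [t [f b] % [t [f b] / [t [f b]]]] ** [e [t [f b] / [t [f b]]]]]

5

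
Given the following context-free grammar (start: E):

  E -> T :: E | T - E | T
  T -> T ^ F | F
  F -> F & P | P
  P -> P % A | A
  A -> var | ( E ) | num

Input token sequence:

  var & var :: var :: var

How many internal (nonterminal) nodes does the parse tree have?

[E [T [F [F [P [A var]]] & [P [A var]]]] :: [E [T [F [P [A var]]]] :: [E [T [F [P [A var]]]]]]]

18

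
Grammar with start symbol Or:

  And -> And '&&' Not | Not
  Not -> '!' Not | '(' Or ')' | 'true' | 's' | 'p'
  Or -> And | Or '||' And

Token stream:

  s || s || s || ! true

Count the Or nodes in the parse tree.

4

[Or [Or [Or [Or [And [Not s]]] || [And [Not s]]] || [And [Not s]]] || [And [Not ! [Not true]]]]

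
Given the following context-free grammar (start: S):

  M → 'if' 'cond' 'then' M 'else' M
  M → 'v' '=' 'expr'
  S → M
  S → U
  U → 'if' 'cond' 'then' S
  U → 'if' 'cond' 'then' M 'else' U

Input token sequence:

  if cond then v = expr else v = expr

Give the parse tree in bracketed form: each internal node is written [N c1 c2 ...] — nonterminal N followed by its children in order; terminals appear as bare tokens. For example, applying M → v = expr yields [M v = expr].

[S [M if cond then [M v = expr] else [M v = expr]]]

S
M
if cond then M else M
if cond then v = expr else M
if cond then v = expr else v = expr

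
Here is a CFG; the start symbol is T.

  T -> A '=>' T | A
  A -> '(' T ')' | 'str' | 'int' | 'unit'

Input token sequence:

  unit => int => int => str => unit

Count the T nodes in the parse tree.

5

[T [A unit] => [T [A int] => [T [A int] => [T [A str] => [T [A unit]]]]]]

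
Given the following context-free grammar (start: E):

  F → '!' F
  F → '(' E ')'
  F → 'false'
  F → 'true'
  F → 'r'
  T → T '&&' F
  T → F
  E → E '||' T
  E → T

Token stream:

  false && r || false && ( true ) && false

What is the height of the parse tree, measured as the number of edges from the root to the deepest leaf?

7

[E [E [T [T [F false]] && [F r]]] || [T [T [T [F false]] && [F ( [E [T [F true]]] )]] && [F false]]]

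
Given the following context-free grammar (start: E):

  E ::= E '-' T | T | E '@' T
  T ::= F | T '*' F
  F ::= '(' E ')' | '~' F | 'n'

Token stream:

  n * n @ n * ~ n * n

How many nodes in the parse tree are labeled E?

[E [E [T [T [F n]] * [F n]]] @ [T [T [T [F n]] * [F ~ [F n]]] * [F n]]]

2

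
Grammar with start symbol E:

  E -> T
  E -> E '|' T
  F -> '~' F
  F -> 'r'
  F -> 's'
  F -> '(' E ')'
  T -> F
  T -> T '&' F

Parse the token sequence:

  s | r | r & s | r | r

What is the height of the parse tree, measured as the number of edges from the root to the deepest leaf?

7

[E [E [E [E [E [T [F s]]] | [T [F r]]] | [T [T [F r]] & [F s]]] | [T [F r]]] | [T [F r]]]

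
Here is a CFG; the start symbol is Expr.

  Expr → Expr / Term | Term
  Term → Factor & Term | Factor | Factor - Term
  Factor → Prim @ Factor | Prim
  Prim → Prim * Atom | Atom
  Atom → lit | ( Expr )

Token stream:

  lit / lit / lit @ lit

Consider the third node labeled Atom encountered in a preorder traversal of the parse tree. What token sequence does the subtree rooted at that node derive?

lit

[Expr [Expr [Expr [Term [Factor [Prim [Atom lit]]]]] / [Term [Factor [Prim [Atom lit]]]]] / [Term [Factor [Prim [Atom lit]] @ [Factor [Prim [Atom lit]]]]]]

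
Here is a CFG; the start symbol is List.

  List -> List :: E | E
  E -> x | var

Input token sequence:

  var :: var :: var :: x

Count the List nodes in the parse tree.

4

[List [List [List [List [E var]] :: [E var]] :: [E var]] :: [E x]]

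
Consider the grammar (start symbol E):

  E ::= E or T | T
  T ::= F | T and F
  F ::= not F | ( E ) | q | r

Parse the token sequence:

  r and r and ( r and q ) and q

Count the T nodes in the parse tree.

6

[E [T [T [T [T [F r]] and [F r]] and [F ( [E [T [T [F r]] and [F q]]] )]] and [F q]]]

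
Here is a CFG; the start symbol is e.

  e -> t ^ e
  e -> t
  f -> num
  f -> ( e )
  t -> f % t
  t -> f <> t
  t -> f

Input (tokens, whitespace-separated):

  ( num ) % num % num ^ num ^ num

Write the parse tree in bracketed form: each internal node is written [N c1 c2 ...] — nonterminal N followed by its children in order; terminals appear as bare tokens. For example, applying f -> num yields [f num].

e
t ^ e
f % t ^ e
( e ) % t ^ e
( t ) % t ^ e
( f ) % t ^ e
( num ) % t ^ e
( num ) % f % t ^ e
( num ) % num % t ^ e
( num ) % num % f ^ e
( num ) % num % num ^ e
( num ) % num % num ^ t ^ e
( num ) % num % num ^ f ^ e
( num ) % num % num ^ num ^ e
( num ) % num % num ^ num ^ t
( num ) % num % num ^ num ^ f
( num ) % num % num ^ num ^ num

[e [t [f ( [e [t [f num]]] )] % [t [f num] % [t [f num]]]] ^ [e [t [f num]] ^ [e [t [f num]]]]]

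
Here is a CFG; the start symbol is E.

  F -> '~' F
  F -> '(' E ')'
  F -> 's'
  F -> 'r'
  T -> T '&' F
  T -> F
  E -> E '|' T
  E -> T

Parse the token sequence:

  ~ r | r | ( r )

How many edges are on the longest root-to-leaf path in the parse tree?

6

[E [E [E [T [F ~ [F r]]]] | [T [F r]]] | [T [F ( [E [T [F r]]] )]]]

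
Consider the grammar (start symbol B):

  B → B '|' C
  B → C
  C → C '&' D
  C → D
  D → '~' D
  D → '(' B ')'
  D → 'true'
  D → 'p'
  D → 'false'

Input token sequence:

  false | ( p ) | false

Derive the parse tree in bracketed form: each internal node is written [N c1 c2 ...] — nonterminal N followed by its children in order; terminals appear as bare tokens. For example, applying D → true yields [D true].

B
B | C
B | C | C
C | C | C
D | C | C
false | C | C
false | D | C
false | ( B ) | C
false | ( C ) | C
false | ( D ) | C
false | ( p ) | C
false | ( p ) | D
false | ( p ) | false

[B [B [B [C [D false]]] | [C [D ( [B [C [D p]]] )]]] | [C [D false]]]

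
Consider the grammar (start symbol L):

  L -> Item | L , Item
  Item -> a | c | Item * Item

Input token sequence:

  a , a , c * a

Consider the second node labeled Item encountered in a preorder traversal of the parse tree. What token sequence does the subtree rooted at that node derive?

a

[L [L [L [Item a]] , [Item a]] , [Item [Item c] * [Item a]]]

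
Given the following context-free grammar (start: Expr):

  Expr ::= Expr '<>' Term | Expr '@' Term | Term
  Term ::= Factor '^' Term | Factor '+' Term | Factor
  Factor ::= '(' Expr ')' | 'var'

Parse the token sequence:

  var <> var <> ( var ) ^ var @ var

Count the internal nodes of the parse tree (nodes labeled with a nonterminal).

17

[Expr [Expr [Expr [Expr [Term [Factor var]]] <> [Term [Factor var]]] <> [Term [Factor ( [Expr [Term [Factor var]]] )] ^ [Term [Factor var]]]] @ [Term [Factor var]]]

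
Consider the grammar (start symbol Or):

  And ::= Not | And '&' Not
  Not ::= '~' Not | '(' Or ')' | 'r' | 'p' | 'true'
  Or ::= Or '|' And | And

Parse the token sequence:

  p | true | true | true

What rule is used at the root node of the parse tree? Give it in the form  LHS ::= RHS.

Or ::= Or '|' And

[Or [Or [Or [Or [And [Not p]]] | [And [Not true]]] | [And [Not true]]] | [And [Not true]]]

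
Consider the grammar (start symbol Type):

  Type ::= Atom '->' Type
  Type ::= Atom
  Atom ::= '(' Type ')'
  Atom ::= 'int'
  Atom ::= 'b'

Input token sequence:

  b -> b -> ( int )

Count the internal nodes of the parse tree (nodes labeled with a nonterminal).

8

[Type [Atom b] -> [Type [Atom b] -> [Type [Atom ( [Type [Atom int]] )]]]]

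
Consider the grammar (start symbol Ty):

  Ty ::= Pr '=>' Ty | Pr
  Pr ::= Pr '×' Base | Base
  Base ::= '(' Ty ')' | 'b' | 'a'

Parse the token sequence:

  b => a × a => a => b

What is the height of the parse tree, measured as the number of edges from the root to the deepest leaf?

6

[Ty [Pr [Base b]] => [Ty [Pr [Pr [Base a]] × [Base a]] => [Ty [Pr [Base a]] => [Ty [Pr [Base b]]]]]]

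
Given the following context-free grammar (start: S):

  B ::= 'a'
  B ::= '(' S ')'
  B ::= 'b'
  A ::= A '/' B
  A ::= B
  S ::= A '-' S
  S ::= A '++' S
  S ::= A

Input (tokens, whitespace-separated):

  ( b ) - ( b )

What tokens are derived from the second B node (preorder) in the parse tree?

[S [A [B ( [S [A [B b]]] )]] - [S [A [B ( [S [A [B b]]] )]]]]

b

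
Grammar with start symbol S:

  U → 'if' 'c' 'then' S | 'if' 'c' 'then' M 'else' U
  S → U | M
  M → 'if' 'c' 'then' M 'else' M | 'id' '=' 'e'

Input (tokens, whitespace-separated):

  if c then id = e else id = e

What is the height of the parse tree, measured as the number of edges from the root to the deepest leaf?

[S [M if c then [M id = e] else [M id = e]]]

3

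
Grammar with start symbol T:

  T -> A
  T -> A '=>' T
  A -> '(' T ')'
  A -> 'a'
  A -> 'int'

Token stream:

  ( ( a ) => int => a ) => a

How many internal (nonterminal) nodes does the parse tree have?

[T [A ( [T [A ( [T [A a]] )] => [T [A int] => [T [A a]]]] )] => [T [A a]]]

12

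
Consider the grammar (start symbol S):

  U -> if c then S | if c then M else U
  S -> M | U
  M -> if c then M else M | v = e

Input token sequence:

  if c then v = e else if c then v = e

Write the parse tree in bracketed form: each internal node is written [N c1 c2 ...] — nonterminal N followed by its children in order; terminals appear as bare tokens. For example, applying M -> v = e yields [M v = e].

[S [U if c then [M v = e] else [U if c then [S [M v = e]]]]]

S
U
if c then M else U
if c then v = e else U
if c then v = e else if c then S
if c then v = e else if c then M
if c then v = e else if c then v = e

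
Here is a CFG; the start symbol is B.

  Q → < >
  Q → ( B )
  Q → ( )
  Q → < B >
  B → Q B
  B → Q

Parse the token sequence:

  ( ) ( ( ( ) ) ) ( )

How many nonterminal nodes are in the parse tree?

10

[B [Q ( )] [B [Q ( [B [Q ( [B [Q ( )]] )]] )] [B [Q ( )]]]]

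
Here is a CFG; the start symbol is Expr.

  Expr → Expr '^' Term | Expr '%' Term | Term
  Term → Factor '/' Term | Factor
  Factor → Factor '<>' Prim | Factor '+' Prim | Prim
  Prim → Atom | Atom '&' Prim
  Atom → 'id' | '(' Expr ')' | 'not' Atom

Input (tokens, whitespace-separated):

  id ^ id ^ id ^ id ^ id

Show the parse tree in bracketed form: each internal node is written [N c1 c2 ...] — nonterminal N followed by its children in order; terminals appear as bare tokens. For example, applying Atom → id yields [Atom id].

[Expr [Expr [Expr [Expr [Expr [Term [Factor [Prim [Atom id]]]]] ^ [Term [Factor [Prim [Atom id]]]]] ^ [Term [Factor [Prim [Atom id]]]]] ^ [Term [Factor [Prim [Atom id]]]]] ^ [Term [Factor [Prim [Atom id]]]]]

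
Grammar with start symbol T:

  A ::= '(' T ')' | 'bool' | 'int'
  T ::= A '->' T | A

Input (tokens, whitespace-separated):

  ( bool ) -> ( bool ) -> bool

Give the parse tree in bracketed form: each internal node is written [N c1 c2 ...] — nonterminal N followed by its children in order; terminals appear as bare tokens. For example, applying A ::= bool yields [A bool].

T
A -> T
( T ) -> T
( A ) -> T
( bool ) -> T
( bool ) -> A -> T
( bool ) -> ( T ) -> T
( bool ) -> ( A ) -> T
( bool ) -> ( bool ) -> T
( bool ) -> ( bool ) -> A
( bool ) -> ( bool ) -> bool

[T [A ( [T [A bool]] )] -> [T [A ( [T [A bool]] )] -> [T [A bool]]]]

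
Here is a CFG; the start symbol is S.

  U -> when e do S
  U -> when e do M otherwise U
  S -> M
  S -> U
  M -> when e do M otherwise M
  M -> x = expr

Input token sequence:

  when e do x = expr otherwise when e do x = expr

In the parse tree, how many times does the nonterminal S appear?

[S [U when e do [M x = expr] otherwise [U when e do [S [M x = expr]]]]]

2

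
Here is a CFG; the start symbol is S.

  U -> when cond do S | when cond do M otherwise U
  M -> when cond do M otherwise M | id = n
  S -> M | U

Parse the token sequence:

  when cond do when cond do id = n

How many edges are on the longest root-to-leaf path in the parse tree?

[S [U when cond do [S [U when cond do [S [M id = n]]]]]]

6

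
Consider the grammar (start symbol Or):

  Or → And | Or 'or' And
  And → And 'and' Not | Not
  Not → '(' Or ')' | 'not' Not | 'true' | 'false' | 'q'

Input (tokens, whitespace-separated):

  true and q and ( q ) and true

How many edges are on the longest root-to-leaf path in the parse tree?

[Or [And [And [And [And [Not true]] and [Not q]] and [Not ( [Or [And [Not q]]] )]] and [Not true]]]

7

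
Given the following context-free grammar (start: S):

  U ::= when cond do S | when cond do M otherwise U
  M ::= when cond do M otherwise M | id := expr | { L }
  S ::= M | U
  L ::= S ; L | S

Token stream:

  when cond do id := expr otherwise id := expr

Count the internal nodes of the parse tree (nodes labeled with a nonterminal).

4

[S [M when cond do [M id := expr] otherwise [M id := expr]]]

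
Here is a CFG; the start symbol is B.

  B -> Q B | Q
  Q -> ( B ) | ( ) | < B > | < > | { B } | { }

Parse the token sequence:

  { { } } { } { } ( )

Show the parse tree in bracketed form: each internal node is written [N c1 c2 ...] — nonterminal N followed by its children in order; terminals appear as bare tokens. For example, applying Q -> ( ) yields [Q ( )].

B
Q B
{ B } B
{ Q } B
{ { } } B
{ { } } Q B
{ { } } { } B
{ { } } { } Q B
{ { } } { } { } B
{ { } } { } { } Q
{ { } } { } { } ( )

[B [Q { [B [Q { }]] }] [B [Q { }] [B [Q { }] [B [Q ( )]]]]]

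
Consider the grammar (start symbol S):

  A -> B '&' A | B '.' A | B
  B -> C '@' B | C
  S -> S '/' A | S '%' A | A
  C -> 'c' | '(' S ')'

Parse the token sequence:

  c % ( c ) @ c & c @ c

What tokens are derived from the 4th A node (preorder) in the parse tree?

[S [S [A [B [C c]]]] % [A [B [C ( [S [A [B [C c]]]] )] @ [B [C c]]] & [A [B [C c] @ [B [C c]]]]]]

c @ c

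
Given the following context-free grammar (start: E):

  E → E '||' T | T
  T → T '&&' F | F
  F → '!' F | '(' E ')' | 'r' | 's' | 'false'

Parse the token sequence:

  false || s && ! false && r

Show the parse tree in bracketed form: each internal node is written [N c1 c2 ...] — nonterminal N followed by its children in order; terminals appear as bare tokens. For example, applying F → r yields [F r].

E
E || T
T || T
F || T
false || T
false || T && F
false || T && F && F
false || F && F && F
false || s && F && F
false || s && ! F && F
false || s && ! false && F
false || s && ! false && r

[E [E [T [F false]]] || [T [T [T [F s]] && [F ! [F false]]] && [F r]]]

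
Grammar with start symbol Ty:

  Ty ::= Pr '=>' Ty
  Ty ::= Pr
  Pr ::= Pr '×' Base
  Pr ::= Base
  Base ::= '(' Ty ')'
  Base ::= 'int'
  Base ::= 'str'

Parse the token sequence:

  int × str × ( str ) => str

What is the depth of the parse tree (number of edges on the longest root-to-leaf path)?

[Ty [Pr [Pr [Pr [Base int]] × [Base str]] × [Base ( [Ty [Pr [Base str]]] )]] => [Ty [Pr [Base str]]]]

6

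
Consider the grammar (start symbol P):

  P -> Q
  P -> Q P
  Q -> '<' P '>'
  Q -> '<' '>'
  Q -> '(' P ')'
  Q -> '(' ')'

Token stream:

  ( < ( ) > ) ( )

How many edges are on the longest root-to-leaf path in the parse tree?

6

[P [Q ( [P [Q < [P [Q ( )]] >]] )] [P [Q ( )]]]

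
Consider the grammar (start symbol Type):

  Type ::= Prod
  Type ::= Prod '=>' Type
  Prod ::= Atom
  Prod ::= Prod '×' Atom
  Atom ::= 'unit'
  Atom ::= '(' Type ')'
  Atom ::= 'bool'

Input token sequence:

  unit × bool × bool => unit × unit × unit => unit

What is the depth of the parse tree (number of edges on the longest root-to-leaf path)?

6

[Type [Prod [Prod [Prod [Atom unit]] × [Atom bool]] × [Atom bool]] => [Type [Prod [Prod [Prod [Atom unit]] × [Atom unit]] × [Atom unit]] => [Type [Prod [Atom unit]]]]]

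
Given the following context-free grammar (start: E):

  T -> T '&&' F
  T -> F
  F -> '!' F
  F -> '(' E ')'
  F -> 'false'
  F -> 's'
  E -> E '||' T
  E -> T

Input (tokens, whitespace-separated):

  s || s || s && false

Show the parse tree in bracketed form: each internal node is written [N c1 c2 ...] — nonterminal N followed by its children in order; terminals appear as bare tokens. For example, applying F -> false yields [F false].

[E [E [E [T [F s]]] || [T [F s]]] || [T [T [F s]] && [F false]]]

E
E || T
E || T || T
T || T || T
F || T || T
s || T || T
s || F || T
s || s || T
s || s || T && F
s || s || F && F
s || s || s && F
s || s || s && false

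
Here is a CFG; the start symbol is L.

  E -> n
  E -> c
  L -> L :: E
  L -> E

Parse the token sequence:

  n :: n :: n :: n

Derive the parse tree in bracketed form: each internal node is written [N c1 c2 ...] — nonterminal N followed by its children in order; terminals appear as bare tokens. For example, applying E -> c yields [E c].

[L [L [L [L [E n]] :: [E n]] :: [E n]] :: [E n]]

L
L :: E
L :: E :: E
L :: E :: E :: E
E :: E :: E :: E
n :: E :: E :: E
n :: n :: E :: E
n :: n :: n :: E
n :: n :: n :: n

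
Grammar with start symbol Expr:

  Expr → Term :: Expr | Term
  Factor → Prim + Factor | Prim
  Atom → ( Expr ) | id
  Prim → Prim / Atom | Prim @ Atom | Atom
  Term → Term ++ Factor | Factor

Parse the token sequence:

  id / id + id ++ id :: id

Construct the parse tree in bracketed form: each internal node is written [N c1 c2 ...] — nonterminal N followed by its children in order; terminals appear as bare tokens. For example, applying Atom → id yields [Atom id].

[Expr [Term [Term [Factor [Prim [Prim [Atom id]] / [Atom id]] + [Factor [Prim [Atom id]]]]] ++ [Factor [Prim [Atom id]]]] :: [Expr [Term [Factor [Prim [Atom id]]]]]]

Expr
Term :: Expr
Term ++ Factor :: Expr
Factor ++ Factor :: Expr
Prim + Factor ++ Factor :: Expr
Prim / Atom + Factor ++ Factor :: Expr
Atom / Atom + Factor ++ Factor :: Expr
id / Atom + Factor ++ Factor :: Expr
id / id + Factor ++ Factor :: Expr
id / id + Prim ++ Factor :: Expr
id / id + Atom ++ Factor :: Expr
id / id + id ++ Factor :: Expr
id / id + id ++ Prim :: Expr
id / id + id ++ Atom :: Expr
id / id + id ++ id :: Expr
id / id + id ++ id :: Term
id / id + id ++ id :: Factor
id / id + id ++ id :: Prim
id / id + id ++ id :: Atom
id / id + id ++ id :: id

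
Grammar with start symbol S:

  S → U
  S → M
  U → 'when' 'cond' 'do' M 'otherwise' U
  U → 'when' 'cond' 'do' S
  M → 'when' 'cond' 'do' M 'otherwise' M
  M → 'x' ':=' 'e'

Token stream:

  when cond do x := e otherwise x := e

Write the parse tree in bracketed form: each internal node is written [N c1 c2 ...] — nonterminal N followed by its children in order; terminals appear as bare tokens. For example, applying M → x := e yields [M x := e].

S
M
when cond do M otherwise M
when cond do x := e otherwise M
when cond do x := e otherwise x := e

[S [M when cond do [M x := e] otherwise [M x := e]]]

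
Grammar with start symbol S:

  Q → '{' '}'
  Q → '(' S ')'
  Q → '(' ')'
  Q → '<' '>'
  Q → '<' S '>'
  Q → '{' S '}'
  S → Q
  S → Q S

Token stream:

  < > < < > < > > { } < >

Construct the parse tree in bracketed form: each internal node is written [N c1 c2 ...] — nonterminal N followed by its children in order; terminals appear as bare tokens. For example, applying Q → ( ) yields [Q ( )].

S
Q S
< > S
< > Q S
< > < S > S
< > < Q S > S
< > < < > S > S
< > < < > Q > S
< > < < > < > > S
< > < < > < > > Q S
< > < < > < > > { } S
< > < < > < > > { } Q
< > < < > < > > { } < >

[S [Q < >] [S [Q < [S [Q < >] [S [Q < >]]] >] [S [Q { }] [S [Q < >]]]]]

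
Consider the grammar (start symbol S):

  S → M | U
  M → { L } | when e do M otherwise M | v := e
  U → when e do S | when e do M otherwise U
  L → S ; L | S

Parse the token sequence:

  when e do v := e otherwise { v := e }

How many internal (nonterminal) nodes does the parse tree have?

[S [M when e do [M v := e] otherwise [M { [L [S [M v := e]]] }]]]

7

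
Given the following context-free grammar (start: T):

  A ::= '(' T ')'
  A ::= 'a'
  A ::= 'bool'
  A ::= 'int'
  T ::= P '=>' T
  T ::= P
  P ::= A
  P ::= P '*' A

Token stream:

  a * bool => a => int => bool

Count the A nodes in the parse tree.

[T [P [P [A a]] * [A bool]] => [T [P [A a]] => [T [P [A int]] => [T [P [A bool]]]]]]

5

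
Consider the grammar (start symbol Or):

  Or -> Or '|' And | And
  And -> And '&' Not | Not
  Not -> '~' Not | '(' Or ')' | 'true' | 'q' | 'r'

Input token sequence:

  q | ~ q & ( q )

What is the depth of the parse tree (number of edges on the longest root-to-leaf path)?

[Or [Or [And [Not q]]] | [And [And [Not ~ [Not q]]] & [Not ( [Or [And [Not q]]] )]]]

6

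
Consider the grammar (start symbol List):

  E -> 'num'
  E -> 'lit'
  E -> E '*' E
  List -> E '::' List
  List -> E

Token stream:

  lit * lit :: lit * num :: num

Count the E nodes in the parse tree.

[List [E [E lit] * [E lit]] :: [List [E [E lit] * [E num]] :: [List [E num]]]]

7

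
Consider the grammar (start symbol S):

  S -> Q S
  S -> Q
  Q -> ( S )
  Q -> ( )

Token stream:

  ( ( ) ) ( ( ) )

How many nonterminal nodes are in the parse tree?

[S [Q ( [S [Q ( )]] )] [S [Q ( [S [Q ( )]] )]]]

8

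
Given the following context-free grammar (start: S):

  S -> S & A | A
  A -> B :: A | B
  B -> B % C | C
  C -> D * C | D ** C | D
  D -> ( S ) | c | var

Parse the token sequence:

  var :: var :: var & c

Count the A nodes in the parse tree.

[S [S [A [B [C [D var]]] :: [A [B [C [D var]]] :: [A [B [C [D var]]]]]]] & [A [B [C [D c]]]]]

4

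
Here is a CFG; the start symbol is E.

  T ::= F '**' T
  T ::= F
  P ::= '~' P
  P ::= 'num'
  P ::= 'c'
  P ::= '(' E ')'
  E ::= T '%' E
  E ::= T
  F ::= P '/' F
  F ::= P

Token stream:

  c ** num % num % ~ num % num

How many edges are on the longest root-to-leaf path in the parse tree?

[E [T [F [P c]] ** [T [F [P num]]]] % [E [T [F [P num]]] % [E [T [F [P ~ [P num]]]] % [E [T [F [P num]]]]]]]

7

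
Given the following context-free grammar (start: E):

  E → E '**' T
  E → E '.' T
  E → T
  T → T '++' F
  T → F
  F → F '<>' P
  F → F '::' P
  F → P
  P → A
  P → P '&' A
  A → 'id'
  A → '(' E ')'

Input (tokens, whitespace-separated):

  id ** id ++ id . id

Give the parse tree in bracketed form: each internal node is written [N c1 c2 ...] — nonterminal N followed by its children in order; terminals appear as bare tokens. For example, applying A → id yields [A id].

E
E . T
E ** T . T
T ** T . T
F ** T . T
P ** T . T
A ** T . T
id ** T . T
id ** T ++ F . T
id ** F ++ F . T
id ** P ++ F . T
id ** A ++ F . T
id ** id ++ F . T
id ** id ++ P . T
id ** id ++ A . T
id ** id ++ id . T
id ** id ++ id . F
id ** id ++ id . P
id ** id ++ id . A
id ** id ++ id . id

[E [E [E [T [F [P [A id]]]]] ** [T [T [F [P [A id]]]] ++ [F [P [A id]]]]] . [T [F [P [A id]]]]]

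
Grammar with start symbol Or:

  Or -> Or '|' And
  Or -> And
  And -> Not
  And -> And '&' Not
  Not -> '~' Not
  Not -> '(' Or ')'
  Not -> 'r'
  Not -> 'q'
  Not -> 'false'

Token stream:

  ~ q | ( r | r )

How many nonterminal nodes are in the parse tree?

[Or [Or [And [Not ~ [Not q]]]] | [And [Not ( [Or [Or [And [Not r]]] | [And [Not r]]] )]]]

13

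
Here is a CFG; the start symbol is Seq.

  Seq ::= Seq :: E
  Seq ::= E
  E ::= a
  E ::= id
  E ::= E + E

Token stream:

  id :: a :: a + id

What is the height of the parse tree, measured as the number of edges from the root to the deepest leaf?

[Seq [Seq [Seq [E id]] :: [E a]] :: [E [E a] + [E id]]]

4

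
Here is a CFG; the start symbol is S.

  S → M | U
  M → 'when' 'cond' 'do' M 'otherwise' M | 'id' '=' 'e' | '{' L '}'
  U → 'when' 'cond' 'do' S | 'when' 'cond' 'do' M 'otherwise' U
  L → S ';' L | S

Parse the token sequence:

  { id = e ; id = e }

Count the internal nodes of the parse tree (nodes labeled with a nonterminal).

[S [M { [L [S [M id = e]] ; [L [S [M id = e]]]] }]]

8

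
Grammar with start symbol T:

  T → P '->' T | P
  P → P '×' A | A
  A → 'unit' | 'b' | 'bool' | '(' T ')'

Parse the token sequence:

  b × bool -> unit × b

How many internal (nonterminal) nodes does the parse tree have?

[T [P [P [A b]] × [A bool]] -> [T [P [P [A unit]] × [A b]]]]

10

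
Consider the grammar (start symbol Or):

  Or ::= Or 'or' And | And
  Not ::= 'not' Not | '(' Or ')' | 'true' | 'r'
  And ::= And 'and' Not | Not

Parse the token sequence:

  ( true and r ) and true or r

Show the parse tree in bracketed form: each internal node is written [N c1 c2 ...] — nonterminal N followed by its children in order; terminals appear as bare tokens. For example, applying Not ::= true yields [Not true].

Or
Or or And
And or And
And and Not or And
Not and Not or And
( Or ) and Not or And
( And ) and Not or And
( And and Not ) and Not or And
( Not and Not ) and Not or And
( true and Not ) and Not or And
( true and r ) and Not or And
( true and r ) and true or And
( true and r ) and true or Not
( true and r ) and true or r

[Or [Or [And [And [Not ( [Or [And [And [Not true]] and [Not r]]] )]] and [Not true]]] or [And [Not r]]]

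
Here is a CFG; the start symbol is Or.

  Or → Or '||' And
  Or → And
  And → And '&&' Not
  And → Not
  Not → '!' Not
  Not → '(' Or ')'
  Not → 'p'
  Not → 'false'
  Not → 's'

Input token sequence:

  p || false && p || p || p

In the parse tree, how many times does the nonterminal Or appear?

[Or [Or [Or [Or [And [Not p]]] || [And [And [Not false]] && [Not p]]] || [And [Not p]]] || [And [Not p]]]

4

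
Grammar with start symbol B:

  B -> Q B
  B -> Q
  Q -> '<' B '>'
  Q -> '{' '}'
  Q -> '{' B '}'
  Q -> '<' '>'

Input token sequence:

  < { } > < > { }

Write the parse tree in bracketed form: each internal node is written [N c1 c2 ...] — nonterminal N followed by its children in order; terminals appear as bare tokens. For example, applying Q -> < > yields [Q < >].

B
Q B
< B > B
< Q > B
< { } > B
< { } > Q B
< { } > < > B
< { } > < > Q
< { } > < > { }

[B [Q < [B [Q { }]] >] [B [Q < >] [B [Q { }]]]]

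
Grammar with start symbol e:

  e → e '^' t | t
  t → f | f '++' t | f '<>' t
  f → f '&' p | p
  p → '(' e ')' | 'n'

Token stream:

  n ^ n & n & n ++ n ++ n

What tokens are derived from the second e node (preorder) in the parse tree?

n

[e [e [t [f [p n]]]] ^ [t [f [f [f [p n]] & [p n]] & [p n]] ++ [t [f [p n]] ++ [t [f [p n]]]]]]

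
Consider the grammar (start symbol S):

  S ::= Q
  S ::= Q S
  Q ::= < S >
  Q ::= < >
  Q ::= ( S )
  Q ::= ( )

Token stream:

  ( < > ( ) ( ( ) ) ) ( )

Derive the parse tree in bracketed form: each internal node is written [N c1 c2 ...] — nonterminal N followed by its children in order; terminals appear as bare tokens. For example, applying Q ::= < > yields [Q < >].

S
Q S
( S ) S
( Q S ) S
( < > S ) S
( < > Q S ) S
( < > ( ) S ) S
( < > ( ) Q ) S
( < > ( ) ( S ) ) S
( < > ( ) ( Q ) ) S
( < > ( ) ( ( ) ) ) S
( < > ( ) ( ( ) ) ) Q
( < > ( ) ( ( ) ) ) ( )

[S [Q ( [S [Q < >] [S [Q ( )] [S [Q ( [S [Q ( )]] )]]]] )] [S [Q ( )]]]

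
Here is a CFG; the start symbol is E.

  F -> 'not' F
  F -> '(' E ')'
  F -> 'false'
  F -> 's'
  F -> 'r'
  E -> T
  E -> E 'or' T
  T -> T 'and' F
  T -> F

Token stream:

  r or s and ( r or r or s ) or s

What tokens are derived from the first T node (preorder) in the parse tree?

[E [E [E [T [F r]]] or [T [T [F s]] and [F ( [E [E [E [T [F r]]] or [T [F r]]] or [T [F s]]] )]]] or [T [F s]]]

r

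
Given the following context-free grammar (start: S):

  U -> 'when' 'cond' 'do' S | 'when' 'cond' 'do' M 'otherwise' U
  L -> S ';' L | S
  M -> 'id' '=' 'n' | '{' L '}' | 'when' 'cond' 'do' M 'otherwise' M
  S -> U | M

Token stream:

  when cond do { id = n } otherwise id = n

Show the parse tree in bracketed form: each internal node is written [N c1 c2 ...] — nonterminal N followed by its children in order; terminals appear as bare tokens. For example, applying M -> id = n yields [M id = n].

[S [M when cond do [M { [L [S [M id = n]]] }] otherwise [M id = n]]]

S
M
when cond do M otherwise M
when cond do { L } otherwise M
when cond do { S } otherwise M
when cond do { M } otherwise M
when cond do { id = n } otherwise M
when cond do { id = n } otherwise id = n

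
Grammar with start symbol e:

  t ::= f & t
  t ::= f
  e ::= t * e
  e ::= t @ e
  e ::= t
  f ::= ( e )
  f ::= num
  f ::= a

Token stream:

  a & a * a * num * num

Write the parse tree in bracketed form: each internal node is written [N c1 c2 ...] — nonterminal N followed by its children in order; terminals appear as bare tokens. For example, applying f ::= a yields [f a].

e
t * e
f & t * e
a & t * e
a & f * e
a & a * e
a & a * t * e
a & a * f * e
a & a * a * e
a & a * a * t * e
a & a * a * f * e
a & a * a * num * e
a & a * a * num * t
a & a * a * num * f
a & a * a * num * num

[e [t [f a] & [t [f a]]] * [e [t [f a]] * [e [t [f num]] * [e [t [f num]]]]]]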